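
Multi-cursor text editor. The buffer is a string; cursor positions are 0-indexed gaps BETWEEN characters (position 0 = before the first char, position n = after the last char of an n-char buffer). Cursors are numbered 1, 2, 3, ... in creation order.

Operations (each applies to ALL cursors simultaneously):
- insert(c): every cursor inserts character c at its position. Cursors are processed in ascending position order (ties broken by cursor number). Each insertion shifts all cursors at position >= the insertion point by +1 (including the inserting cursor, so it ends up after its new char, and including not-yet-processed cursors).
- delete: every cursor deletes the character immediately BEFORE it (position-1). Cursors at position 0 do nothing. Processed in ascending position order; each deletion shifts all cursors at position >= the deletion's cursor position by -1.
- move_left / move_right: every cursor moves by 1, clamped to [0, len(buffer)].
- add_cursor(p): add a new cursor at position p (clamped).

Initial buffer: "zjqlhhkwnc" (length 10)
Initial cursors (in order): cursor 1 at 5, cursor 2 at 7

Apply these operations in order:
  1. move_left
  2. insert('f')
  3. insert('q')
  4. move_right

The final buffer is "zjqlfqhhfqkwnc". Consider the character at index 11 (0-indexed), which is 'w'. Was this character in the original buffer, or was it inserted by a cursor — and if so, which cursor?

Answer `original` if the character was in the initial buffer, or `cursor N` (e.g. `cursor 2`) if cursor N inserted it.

Answer: original

Derivation:
After op 1 (move_left): buffer="zjqlhhkwnc" (len 10), cursors c1@4 c2@6, authorship ..........
After op 2 (insert('f')): buffer="zjqlfhhfkwnc" (len 12), cursors c1@5 c2@8, authorship ....1..2....
After op 3 (insert('q')): buffer="zjqlfqhhfqkwnc" (len 14), cursors c1@6 c2@10, authorship ....11..22....
After op 4 (move_right): buffer="zjqlfqhhfqkwnc" (len 14), cursors c1@7 c2@11, authorship ....11..22....
Authorship (.=original, N=cursor N): . . . . 1 1 . . 2 2 . . . .
Index 11: author = original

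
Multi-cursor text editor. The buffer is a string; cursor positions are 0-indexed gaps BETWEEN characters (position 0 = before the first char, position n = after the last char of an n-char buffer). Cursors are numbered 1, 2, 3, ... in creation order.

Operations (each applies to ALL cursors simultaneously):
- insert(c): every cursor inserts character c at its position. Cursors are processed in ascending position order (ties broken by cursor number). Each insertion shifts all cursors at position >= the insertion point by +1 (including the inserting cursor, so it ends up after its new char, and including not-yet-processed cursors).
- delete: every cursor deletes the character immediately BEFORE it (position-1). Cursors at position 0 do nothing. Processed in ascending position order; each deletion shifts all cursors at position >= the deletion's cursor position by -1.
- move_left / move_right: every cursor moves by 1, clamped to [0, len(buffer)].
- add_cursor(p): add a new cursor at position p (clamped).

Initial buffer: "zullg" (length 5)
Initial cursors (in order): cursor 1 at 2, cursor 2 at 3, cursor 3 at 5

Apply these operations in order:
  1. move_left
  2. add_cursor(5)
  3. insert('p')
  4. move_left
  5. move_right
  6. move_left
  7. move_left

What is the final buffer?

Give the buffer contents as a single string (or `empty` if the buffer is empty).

After op 1 (move_left): buffer="zullg" (len 5), cursors c1@1 c2@2 c3@4, authorship .....
After op 2 (add_cursor(5)): buffer="zullg" (len 5), cursors c1@1 c2@2 c3@4 c4@5, authorship .....
After op 3 (insert('p')): buffer="zpupllpgp" (len 9), cursors c1@2 c2@4 c3@7 c4@9, authorship .1.2..3.4
After op 4 (move_left): buffer="zpupllpgp" (len 9), cursors c1@1 c2@3 c3@6 c4@8, authorship .1.2..3.4
After op 5 (move_right): buffer="zpupllpgp" (len 9), cursors c1@2 c2@4 c3@7 c4@9, authorship .1.2..3.4
After op 6 (move_left): buffer="zpupllpgp" (len 9), cursors c1@1 c2@3 c3@6 c4@8, authorship .1.2..3.4
After op 7 (move_left): buffer="zpupllpgp" (len 9), cursors c1@0 c2@2 c3@5 c4@7, authorship .1.2..3.4

Answer: zpupllpgp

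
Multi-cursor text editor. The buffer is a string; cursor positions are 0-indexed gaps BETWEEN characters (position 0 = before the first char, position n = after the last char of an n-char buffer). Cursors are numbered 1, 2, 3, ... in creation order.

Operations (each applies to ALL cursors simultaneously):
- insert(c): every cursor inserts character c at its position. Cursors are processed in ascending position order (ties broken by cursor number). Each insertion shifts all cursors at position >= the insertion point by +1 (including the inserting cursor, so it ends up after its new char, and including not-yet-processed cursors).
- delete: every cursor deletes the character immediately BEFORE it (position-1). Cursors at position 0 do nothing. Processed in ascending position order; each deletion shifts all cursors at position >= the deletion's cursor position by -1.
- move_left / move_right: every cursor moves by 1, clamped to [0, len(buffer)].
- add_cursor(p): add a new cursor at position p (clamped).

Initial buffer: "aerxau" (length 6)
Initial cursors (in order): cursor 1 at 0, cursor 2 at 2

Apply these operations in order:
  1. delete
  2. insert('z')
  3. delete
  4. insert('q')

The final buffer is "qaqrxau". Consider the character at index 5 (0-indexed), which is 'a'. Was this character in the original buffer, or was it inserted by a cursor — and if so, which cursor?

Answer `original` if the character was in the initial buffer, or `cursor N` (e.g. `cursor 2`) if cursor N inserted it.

After op 1 (delete): buffer="arxau" (len 5), cursors c1@0 c2@1, authorship .....
After op 2 (insert('z')): buffer="zazrxau" (len 7), cursors c1@1 c2@3, authorship 1.2....
After op 3 (delete): buffer="arxau" (len 5), cursors c1@0 c2@1, authorship .....
After op 4 (insert('q')): buffer="qaqrxau" (len 7), cursors c1@1 c2@3, authorship 1.2....
Authorship (.=original, N=cursor N): 1 . 2 . . . .
Index 5: author = original

Answer: original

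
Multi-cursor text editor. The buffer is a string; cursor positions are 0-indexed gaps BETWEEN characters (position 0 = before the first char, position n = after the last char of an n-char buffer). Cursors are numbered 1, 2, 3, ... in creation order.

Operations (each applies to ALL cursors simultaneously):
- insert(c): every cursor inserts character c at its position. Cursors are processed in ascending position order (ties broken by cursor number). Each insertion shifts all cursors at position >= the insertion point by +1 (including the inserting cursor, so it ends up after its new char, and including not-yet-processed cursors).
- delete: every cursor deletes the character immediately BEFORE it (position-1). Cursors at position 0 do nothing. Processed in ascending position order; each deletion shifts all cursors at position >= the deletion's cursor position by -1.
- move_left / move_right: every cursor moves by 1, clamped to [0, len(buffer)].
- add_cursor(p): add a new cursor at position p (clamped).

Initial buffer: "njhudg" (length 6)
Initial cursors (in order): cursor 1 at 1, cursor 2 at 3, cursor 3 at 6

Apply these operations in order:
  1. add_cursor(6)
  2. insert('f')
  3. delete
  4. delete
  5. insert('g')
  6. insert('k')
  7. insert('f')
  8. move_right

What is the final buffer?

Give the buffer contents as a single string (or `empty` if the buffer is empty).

After op 1 (add_cursor(6)): buffer="njhudg" (len 6), cursors c1@1 c2@3 c3@6 c4@6, authorship ......
After op 2 (insert('f')): buffer="nfjhfudgff" (len 10), cursors c1@2 c2@5 c3@10 c4@10, authorship .1..2...34
After op 3 (delete): buffer="njhudg" (len 6), cursors c1@1 c2@3 c3@6 c4@6, authorship ......
After op 4 (delete): buffer="ju" (len 2), cursors c1@0 c2@1 c3@2 c4@2, authorship ..
After op 5 (insert('g')): buffer="gjgugg" (len 6), cursors c1@1 c2@3 c3@6 c4@6, authorship 1.2.34
After op 6 (insert('k')): buffer="gkjgkuggkk" (len 10), cursors c1@2 c2@5 c3@10 c4@10, authorship 11.22.3434
After op 7 (insert('f')): buffer="gkfjgkfuggkkff" (len 14), cursors c1@3 c2@7 c3@14 c4@14, authorship 111.222.343434
After op 8 (move_right): buffer="gkfjgkfuggkkff" (len 14), cursors c1@4 c2@8 c3@14 c4@14, authorship 111.222.343434

Answer: gkfjgkfuggkkff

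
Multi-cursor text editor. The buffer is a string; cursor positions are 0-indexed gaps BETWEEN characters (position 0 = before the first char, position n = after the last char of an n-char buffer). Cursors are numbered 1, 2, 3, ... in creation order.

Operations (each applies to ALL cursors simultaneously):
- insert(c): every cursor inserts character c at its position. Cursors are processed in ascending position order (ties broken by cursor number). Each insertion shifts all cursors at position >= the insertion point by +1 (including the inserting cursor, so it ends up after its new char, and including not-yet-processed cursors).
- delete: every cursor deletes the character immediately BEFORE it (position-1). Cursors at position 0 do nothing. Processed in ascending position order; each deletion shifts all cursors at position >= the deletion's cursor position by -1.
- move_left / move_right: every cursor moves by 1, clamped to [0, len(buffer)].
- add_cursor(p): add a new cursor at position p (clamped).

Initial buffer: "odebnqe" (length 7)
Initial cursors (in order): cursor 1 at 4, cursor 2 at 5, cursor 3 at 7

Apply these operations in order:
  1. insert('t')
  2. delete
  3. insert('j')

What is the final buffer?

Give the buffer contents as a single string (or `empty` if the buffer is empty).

Answer: odebjnjqej

Derivation:
After op 1 (insert('t')): buffer="odebtntqet" (len 10), cursors c1@5 c2@7 c3@10, authorship ....1.2..3
After op 2 (delete): buffer="odebnqe" (len 7), cursors c1@4 c2@5 c3@7, authorship .......
After op 3 (insert('j')): buffer="odebjnjqej" (len 10), cursors c1@5 c2@7 c3@10, authorship ....1.2..3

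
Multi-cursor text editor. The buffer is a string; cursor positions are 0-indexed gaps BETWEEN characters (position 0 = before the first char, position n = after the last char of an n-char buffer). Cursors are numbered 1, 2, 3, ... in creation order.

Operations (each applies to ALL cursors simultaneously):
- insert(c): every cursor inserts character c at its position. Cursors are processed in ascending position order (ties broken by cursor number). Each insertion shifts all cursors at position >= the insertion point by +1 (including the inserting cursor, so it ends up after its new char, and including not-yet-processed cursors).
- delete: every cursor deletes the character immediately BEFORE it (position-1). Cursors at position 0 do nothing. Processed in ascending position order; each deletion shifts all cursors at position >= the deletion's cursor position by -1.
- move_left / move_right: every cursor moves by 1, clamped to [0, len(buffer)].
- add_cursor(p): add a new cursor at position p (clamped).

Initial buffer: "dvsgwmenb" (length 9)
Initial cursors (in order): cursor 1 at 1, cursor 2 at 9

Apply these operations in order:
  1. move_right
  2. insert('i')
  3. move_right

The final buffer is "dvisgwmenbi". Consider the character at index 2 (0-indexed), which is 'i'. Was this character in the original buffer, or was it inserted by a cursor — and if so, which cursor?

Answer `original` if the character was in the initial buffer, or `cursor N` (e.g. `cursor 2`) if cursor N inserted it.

Answer: cursor 1

Derivation:
After op 1 (move_right): buffer="dvsgwmenb" (len 9), cursors c1@2 c2@9, authorship .........
After op 2 (insert('i')): buffer="dvisgwmenbi" (len 11), cursors c1@3 c2@11, authorship ..1.......2
After op 3 (move_right): buffer="dvisgwmenbi" (len 11), cursors c1@4 c2@11, authorship ..1.......2
Authorship (.=original, N=cursor N): . . 1 . . . . . . . 2
Index 2: author = 1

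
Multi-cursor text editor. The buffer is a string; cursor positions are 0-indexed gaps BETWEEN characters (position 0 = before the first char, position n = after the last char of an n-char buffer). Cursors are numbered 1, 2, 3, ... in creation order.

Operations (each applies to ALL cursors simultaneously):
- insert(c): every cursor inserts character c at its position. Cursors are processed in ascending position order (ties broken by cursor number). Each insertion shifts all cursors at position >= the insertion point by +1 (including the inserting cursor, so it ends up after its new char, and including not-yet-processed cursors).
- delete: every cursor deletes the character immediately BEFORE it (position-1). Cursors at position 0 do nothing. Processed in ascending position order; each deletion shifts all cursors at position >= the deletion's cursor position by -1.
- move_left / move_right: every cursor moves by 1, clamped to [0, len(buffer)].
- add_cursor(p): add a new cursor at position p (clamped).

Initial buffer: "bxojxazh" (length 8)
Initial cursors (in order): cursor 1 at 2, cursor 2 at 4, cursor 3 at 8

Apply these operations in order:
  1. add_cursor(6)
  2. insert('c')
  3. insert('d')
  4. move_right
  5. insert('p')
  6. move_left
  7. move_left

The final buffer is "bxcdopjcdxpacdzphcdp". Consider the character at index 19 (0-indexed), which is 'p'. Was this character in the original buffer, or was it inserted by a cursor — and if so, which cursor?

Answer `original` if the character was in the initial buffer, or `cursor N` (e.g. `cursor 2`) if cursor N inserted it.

After op 1 (add_cursor(6)): buffer="bxojxazh" (len 8), cursors c1@2 c2@4 c4@6 c3@8, authorship ........
After op 2 (insert('c')): buffer="bxcojcxaczhc" (len 12), cursors c1@3 c2@6 c4@9 c3@12, authorship ..1..2..4..3
After op 3 (insert('d')): buffer="bxcdojcdxacdzhcd" (len 16), cursors c1@4 c2@8 c4@12 c3@16, authorship ..11..22..44..33
After op 4 (move_right): buffer="bxcdojcdxacdzhcd" (len 16), cursors c1@5 c2@9 c4@13 c3@16, authorship ..11..22..44..33
After op 5 (insert('p')): buffer="bxcdopjcdxpacdzphcdp" (len 20), cursors c1@6 c2@11 c4@16 c3@20, authorship ..11.1.22.2.44.4.333
After op 6 (move_left): buffer="bxcdopjcdxpacdzphcdp" (len 20), cursors c1@5 c2@10 c4@15 c3@19, authorship ..11.1.22.2.44.4.333
After op 7 (move_left): buffer="bxcdopjcdxpacdzphcdp" (len 20), cursors c1@4 c2@9 c4@14 c3@18, authorship ..11.1.22.2.44.4.333
Authorship (.=original, N=cursor N): . . 1 1 . 1 . 2 2 . 2 . 4 4 . 4 . 3 3 3
Index 19: author = 3

Answer: cursor 3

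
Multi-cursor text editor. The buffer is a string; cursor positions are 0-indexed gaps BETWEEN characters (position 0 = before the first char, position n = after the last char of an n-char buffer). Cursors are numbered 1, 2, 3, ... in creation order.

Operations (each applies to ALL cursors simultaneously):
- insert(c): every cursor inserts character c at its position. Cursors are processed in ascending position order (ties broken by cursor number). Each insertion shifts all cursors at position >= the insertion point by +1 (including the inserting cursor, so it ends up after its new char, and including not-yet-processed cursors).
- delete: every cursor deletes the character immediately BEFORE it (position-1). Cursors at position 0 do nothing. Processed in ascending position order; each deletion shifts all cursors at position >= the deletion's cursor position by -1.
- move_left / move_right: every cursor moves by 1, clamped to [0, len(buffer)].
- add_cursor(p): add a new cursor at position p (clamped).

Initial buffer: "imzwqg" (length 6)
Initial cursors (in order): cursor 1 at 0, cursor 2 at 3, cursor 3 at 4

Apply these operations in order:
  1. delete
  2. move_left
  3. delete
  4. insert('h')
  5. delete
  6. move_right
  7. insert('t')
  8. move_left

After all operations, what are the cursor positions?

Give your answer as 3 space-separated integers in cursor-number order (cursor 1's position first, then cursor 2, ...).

After op 1 (delete): buffer="imqg" (len 4), cursors c1@0 c2@2 c3@2, authorship ....
After op 2 (move_left): buffer="imqg" (len 4), cursors c1@0 c2@1 c3@1, authorship ....
After op 3 (delete): buffer="mqg" (len 3), cursors c1@0 c2@0 c3@0, authorship ...
After op 4 (insert('h')): buffer="hhhmqg" (len 6), cursors c1@3 c2@3 c3@3, authorship 123...
After op 5 (delete): buffer="mqg" (len 3), cursors c1@0 c2@0 c3@0, authorship ...
After op 6 (move_right): buffer="mqg" (len 3), cursors c1@1 c2@1 c3@1, authorship ...
After op 7 (insert('t')): buffer="mtttqg" (len 6), cursors c1@4 c2@4 c3@4, authorship .123..
After op 8 (move_left): buffer="mtttqg" (len 6), cursors c1@3 c2@3 c3@3, authorship .123..

Answer: 3 3 3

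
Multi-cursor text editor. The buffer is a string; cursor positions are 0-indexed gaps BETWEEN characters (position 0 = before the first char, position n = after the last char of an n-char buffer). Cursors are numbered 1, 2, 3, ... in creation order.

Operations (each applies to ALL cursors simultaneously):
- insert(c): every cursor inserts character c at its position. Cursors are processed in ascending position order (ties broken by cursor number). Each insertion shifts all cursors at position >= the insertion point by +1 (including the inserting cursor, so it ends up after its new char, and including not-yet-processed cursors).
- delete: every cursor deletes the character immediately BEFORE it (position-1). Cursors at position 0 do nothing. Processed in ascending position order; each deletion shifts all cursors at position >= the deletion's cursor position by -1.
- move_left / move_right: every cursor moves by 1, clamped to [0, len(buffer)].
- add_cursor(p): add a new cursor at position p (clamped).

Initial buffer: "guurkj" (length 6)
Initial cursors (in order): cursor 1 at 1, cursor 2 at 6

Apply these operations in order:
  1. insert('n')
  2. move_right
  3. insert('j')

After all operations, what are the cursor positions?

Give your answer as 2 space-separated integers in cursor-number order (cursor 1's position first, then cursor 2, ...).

After op 1 (insert('n')): buffer="gnuurkjn" (len 8), cursors c1@2 c2@8, authorship .1.....2
After op 2 (move_right): buffer="gnuurkjn" (len 8), cursors c1@3 c2@8, authorship .1.....2
After op 3 (insert('j')): buffer="gnujurkjnj" (len 10), cursors c1@4 c2@10, authorship .1.1....22

Answer: 4 10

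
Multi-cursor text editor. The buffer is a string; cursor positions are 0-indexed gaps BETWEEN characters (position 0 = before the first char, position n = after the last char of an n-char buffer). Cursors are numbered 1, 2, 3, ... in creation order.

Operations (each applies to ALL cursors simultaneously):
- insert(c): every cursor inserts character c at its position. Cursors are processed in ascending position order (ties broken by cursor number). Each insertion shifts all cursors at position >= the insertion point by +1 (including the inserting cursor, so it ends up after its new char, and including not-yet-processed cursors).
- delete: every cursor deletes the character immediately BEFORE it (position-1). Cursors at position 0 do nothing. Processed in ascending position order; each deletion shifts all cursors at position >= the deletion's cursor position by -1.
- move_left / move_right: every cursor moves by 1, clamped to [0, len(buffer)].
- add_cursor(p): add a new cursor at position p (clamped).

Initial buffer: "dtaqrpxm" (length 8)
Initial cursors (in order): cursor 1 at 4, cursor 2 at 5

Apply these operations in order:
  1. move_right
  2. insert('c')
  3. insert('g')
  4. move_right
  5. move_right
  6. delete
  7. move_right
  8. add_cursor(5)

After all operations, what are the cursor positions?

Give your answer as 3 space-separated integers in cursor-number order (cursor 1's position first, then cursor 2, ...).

Answer: 9 10 5

Derivation:
After op 1 (move_right): buffer="dtaqrpxm" (len 8), cursors c1@5 c2@6, authorship ........
After op 2 (insert('c')): buffer="dtaqrcpcxm" (len 10), cursors c1@6 c2@8, authorship .....1.2..
After op 3 (insert('g')): buffer="dtaqrcgpcgxm" (len 12), cursors c1@7 c2@10, authorship .....11.22..
After op 4 (move_right): buffer="dtaqrcgpcgxm" (len 12), cursors c1@8 c2@11, authorship .....11.22..
After op 5 (move_right): buffer="dtaqrcgpcgxm" (len 12), cursors c1@9 c2@12, authorship .....11.22..
After op 6 (delete): buffer="dtaqrcgpgx" (len 10), cursors c1@8 c2@10, authorship .....11.2.
After op 7 (move_right): buffer="dtaqrcgpgx" (len 10), cursors c1@9 c2@10, authorship .....11.2.
After op 8 (add_cursor(5)): buffer="dtaqrcgpgx" (len 10), cursors c3@5 c1@9 c2@10, authorship .....11.2.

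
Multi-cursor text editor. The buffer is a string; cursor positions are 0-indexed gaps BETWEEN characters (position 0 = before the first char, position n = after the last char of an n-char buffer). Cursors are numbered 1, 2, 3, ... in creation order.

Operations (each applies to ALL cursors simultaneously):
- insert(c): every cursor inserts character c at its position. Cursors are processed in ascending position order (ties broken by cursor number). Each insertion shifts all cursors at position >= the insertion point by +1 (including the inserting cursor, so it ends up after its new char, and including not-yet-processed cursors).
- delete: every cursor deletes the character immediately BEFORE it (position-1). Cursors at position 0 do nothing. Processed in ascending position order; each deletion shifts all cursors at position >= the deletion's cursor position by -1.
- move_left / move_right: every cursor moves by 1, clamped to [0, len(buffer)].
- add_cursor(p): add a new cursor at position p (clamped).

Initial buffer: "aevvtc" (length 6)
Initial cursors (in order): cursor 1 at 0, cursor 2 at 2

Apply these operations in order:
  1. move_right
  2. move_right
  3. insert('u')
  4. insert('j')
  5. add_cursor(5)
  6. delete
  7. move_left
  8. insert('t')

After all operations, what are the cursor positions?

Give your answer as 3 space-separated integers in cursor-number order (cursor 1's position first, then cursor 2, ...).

After op 1 (move_right): buffer="aevvtc" (len 6), cursors c1@1 c2@3, authorship ......
After op 2 (move_right): buffer="aevvtc" (len 6), cursors c1@2 c2@4, authorship ......
After op 3 (insert('u')): buffer="aeuvvutc" (len 8), cursors c1@3 c2@6, authorship ..1..2..
After op 4 (insert('j')): buffer="aeujvvujtc" (len 10), cursors c1@4 c2@8, authorship ..11..22..
After op 5 (add_cursor(5)): buffer="aeujvvujtc" (len 10), cursors c1@4 c3@5 c2@8, authorship ..11..22..
After op 6 (delete): buffer="aeuvutc" (len 7), cursors c1@3 c3@3 c2@5, authorship ..1.2..
After op 7 (move_left): buffer="aeuvutc" (len 7), cursors c1@2 c3@2 c2@4, authorship ..1.2..
After op 8 (insert('t')): buffer="aettuvtutc" (len 10), cursors c1@4 c3@4 c2@7, authorship ..131.22..

Answer: 4 7 4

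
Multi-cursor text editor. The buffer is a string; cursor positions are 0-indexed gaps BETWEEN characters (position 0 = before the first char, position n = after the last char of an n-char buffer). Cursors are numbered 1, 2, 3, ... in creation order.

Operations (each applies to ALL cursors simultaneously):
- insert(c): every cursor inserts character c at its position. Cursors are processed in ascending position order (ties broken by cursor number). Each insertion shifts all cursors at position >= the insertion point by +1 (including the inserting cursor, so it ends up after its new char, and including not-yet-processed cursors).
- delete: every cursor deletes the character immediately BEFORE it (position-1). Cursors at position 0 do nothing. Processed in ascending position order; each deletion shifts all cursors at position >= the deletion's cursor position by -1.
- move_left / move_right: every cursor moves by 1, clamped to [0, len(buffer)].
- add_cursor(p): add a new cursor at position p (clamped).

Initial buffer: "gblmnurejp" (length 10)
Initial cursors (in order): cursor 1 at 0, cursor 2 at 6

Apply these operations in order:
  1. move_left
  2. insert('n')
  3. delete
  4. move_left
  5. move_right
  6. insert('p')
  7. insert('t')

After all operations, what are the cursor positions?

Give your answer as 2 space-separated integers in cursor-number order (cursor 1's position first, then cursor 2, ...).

After op 1 (move_left): buffer="gblmnurejp" (len 10), cursors c1@0 c2@5, authorship ..........
After op 2 (insert('n')): buffer="ngblmnnurejp" (len 12), cursors c1@1 c2@7, authorship 1.....2.....
After op 3 (delete): buffer="gblmnurejp" (len 10), cursors c1@0 c2@5, authorship ..........
After op 4 (move_left): buffer="gblmnurejp" (len 10), cursors c1@0 c2@4, authorship ..........
After op 5 (move_right): buffer="gblmnurejp" (len 10), cursors c1@1 c2@5, authorship ..........
After op 6 (insert('p')): buffer="gpblmnpurejp" (len 12), cursors c1@2 c2@7, authorship .1....2.....
After op 7 (insert('t')): buffer="gptblmnpturejp" (len 14), cursors c1@3 c2@9, authorship .11....22.....

Answer: 3 9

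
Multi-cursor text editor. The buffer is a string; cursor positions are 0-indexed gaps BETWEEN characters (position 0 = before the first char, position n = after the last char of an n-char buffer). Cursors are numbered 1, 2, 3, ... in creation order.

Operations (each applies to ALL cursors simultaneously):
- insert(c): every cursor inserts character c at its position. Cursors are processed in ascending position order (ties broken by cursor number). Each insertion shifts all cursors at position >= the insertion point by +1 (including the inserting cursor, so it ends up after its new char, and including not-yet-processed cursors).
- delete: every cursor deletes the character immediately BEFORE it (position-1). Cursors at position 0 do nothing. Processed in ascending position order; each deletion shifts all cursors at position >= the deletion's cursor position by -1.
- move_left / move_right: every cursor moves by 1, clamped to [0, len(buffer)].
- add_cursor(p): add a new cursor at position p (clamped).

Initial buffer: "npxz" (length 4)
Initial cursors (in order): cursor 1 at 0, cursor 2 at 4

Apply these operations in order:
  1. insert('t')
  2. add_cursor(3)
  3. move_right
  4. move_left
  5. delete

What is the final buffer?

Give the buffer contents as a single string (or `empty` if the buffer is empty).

After op 1 (insert('t')): buffer="tnpxzt" (len 6), cursors c1@1 c2@6, authorship 1....2
After op 2 (add_cursor(3)): buffer="tnpxzt" (len 6), cursors c1@1 c3@3 c2@6, authorship 1....2
After op 3 (move_right): buffer="tnpxzt" (len 6), cursors c1@2 c3@4 c2@6, authorship 1....2
After op 4 (move_left): buffer="tnpxzt" (len 6), cursors c1@1 c3@3 c2@5, authorship 1....2
After op 5 (delete): buffer="nxt" (len 3), cursors c1@0 c3@1 c2@2, authorship ..2

Answer: nxt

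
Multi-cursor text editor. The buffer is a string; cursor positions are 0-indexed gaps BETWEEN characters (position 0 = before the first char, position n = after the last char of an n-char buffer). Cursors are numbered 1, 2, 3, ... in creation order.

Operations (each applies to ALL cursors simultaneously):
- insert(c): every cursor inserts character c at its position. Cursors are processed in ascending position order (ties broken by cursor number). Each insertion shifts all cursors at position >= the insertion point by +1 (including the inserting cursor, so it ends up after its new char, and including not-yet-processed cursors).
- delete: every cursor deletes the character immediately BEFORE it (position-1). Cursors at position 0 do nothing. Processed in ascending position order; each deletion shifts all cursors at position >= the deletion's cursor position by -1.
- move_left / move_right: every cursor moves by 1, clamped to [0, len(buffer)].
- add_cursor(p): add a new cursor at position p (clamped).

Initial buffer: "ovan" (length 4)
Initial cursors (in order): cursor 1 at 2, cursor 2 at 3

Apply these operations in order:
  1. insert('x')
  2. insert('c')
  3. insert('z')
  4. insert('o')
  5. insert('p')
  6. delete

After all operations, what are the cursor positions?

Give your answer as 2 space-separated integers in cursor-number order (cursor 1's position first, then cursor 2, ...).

Answer: 6 11

Derivation:
After op 1 (insert('x')): buffer="ovxaxn" (len 6), cursors c1@3 c2@5, authorship ..1.2.
After op 2 (insert('c')): buffer="ovxcaxcn" (len 8), cursors c1@4 c2@7, authorship ..11.22.
After op 3 (insert('z')): buffer="ovxczaxczn" (len 10), cursors c1@5 c2@9, authorship ..111.222.
After op 4 (insert('o')): buffer="ovxczoaxczon" (len 12), cursors c1@6 c2@11, authorship ..1111.2222.
After op 5 (insert('p')): buffer="ovxczopaxczopn" (len 14), cursors c1@7 c2@13, authorship ..11111.22222.
After op 6 (delete): buffer="ovxczoaxczon" (len 12), cursors c1@6 c2@11, authorship ..1111.2222.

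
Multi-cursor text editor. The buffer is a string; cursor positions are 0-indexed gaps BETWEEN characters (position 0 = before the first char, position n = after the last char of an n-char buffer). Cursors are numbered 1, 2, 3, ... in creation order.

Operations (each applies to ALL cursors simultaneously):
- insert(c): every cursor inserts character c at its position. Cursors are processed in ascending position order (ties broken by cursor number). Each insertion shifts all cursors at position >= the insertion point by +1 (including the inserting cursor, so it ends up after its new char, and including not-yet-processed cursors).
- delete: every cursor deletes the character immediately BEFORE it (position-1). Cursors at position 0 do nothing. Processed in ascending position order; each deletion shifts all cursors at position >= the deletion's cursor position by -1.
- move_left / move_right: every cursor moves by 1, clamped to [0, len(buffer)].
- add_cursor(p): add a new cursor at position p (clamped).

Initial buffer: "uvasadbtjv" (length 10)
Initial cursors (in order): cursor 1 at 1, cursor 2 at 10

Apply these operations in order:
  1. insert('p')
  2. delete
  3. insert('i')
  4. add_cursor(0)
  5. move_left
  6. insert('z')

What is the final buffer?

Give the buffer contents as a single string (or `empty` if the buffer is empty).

Answer: zuzivasadbtjvzi

Derivation:
After op 1 (insert('p')): buffer="upvasadbtjvp" (len 12), cursors c1@2 c2@12, authorship .1.........2
After op 2 (delete): buffer="uvasadbtjv" (len 10), cursors c1@1 c2@10, authorship ..........
After op 3 (insert('i')): buffer="uivasadbtjvi" (len 12), cursors c1@2 c2@12, authorship .1.........2
After op 4 (add_cursor(0)): buffer="uivasadbtjvi" (len 12), cursors c3@0 c1@2 c2@12, authorship .1.........2
After op 5 (move_left): buffer="uivasadbtjvi" (len 12), cursors c3@0 c1@1 c2@11, authorship .1.........2
After op 6 (insert('z')): buffer="zuzivasadbtjvzi" (len 15), cursors c3@1 c1@3 c2@14, authorship 3.11.........22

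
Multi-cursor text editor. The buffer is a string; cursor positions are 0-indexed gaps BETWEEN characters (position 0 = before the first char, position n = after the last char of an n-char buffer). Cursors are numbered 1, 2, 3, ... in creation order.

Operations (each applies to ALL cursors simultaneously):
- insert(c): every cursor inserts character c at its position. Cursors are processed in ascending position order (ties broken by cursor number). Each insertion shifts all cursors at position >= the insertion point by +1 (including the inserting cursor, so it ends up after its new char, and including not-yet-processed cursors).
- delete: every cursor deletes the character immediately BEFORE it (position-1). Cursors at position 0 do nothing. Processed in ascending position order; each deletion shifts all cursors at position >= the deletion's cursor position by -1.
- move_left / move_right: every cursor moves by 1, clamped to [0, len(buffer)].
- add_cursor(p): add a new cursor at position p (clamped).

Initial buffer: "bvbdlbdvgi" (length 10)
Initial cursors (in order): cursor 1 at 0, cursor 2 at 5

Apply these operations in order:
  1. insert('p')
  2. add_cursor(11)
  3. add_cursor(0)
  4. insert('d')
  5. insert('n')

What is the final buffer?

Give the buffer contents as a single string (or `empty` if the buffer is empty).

Answer: dnpdnbvbdlpdnbdvgdni

Derivation:
After op 1 (insert('p')): buffer="pbvbdlpbdvgi" (len 12), cursors c1@1 c2@7, authorship 1.....2.....
After op 2 (add_cursor(11)): buffer="pbvbdlpbdvgi" (len 12), cursors c1@1 c2@7 c3@11, authorship 1.....2.....
After op 3 (add_cursor(0)): buffer="pbvbdlpbdvgi" (len 12), cursors c4@0 c1@1 c2@7 c3@11, authorship 1.....2.....
After op 4 (insert('d')): buffer="dpdbvbdlpdbdvgdi" (len 16), cursors c4@1 c1@3 c2@10 c3@15, authorship 411.....22....3.
After op 5 (insert('n')): buffer="dnpdnbvbdlpdnbdvgdni" (len 20), cursors c4@2 c1@5 c2@13 c3@19, authorship 44111.....222....33.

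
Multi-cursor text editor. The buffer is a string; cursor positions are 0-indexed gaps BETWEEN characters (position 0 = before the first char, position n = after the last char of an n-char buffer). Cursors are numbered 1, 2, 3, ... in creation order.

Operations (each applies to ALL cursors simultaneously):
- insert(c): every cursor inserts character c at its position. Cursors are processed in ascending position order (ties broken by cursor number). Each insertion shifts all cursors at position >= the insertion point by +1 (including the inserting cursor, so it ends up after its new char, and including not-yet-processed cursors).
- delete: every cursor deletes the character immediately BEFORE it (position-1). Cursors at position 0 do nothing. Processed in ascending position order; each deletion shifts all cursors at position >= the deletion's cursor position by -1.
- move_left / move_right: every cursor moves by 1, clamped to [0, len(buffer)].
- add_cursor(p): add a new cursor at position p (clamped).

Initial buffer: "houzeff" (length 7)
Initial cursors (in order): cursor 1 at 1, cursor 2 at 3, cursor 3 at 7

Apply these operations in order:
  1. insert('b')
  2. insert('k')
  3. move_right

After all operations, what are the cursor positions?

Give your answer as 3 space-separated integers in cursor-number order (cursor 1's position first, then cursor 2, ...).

Answer: 4 8 13

Derivation:
After op 1 (insert('b')): buffer="hboubzeffb" (len 10), cursors c1@2 c2@5 c3@10, authorship .1..2....3
After op 2 (insert('k')): buffer="hbkoubkzeffbk" (len 13), cursors c1@3 c2@7 c3@13, authorship .11..22....33
After op 3 (move_right): buffer="hbkoubkzeffbk" (len 13), cursors c1@4 c2@8 c3@13, authorship .11..22....33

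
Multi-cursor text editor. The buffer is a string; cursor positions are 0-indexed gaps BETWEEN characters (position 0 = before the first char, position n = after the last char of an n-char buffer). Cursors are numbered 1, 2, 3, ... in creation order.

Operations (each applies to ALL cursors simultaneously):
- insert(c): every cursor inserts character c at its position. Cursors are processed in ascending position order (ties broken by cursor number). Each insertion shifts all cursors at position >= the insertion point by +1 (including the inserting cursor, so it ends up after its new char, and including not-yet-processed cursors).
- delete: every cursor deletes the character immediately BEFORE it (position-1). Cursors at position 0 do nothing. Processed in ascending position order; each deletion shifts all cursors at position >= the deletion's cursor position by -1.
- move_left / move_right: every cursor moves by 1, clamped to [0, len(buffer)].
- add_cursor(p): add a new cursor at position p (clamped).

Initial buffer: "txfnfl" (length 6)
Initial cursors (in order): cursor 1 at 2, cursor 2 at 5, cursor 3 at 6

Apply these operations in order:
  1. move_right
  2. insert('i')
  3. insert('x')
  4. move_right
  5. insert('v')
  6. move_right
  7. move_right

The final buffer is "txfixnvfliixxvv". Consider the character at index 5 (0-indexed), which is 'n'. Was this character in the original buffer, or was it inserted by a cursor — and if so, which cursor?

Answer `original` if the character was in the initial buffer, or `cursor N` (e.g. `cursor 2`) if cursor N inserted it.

Answer: original

Derivation:
After op 1 (move_right): buffer="txfnfl" (len 6), cursors c1@3 c2@6 c3@6, authorship ......
After op 2 (insert('i')): buffer="txfinflii" (len 9), cursors c1@4 c2@9 c3@9, authorship ...1...23
After op 3 (insert('x')): buffer="txfixnfliixx" (len 12), cursors c1@5 c2@12 c3@12, authorship ...11...2323
After op 4 (move_right): buffer="txfixnfliixx" (len 12), cursors c1@6 c2@12 c3@12, authorship ...11...2323
After op 5 (insert('v')): buffer="txfixnvfliixxvv" (len 15), cursors c1@7 c2@15 c3@15, authorship ...11.1..232323
After op 6 (move_right): buffer="txfixnvfliixxvv" (len 15), cursors c1@8 c2@15 c3@15, authorship ...11.1..232323
After op 7 (move_right): buffer="txfixnvfliixxvv" (len 15), cursors c1@9 c2@15 c3@15, authorship ...11.1..232323
Authorship (.=original, N=cursor N): . . . 1 1 . 1 . . 2 3 2 3 2 3
Index 5: author = original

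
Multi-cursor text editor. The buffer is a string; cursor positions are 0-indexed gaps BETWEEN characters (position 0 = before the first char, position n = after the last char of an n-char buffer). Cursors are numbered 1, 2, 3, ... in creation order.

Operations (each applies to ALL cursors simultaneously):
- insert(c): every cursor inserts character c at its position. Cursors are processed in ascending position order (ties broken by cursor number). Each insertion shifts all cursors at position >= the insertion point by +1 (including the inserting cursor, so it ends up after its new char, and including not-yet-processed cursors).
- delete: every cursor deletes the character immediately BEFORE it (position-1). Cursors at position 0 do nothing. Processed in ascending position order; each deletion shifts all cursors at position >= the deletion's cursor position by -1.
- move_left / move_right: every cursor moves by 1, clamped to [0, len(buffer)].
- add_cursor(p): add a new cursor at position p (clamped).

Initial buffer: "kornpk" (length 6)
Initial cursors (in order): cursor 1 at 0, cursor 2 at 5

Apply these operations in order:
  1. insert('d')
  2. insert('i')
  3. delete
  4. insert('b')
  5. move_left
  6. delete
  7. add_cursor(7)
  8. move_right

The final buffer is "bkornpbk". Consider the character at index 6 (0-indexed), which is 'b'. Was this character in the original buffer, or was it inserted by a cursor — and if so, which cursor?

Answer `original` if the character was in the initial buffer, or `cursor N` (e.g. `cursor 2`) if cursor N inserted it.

Answer: cursor 2

Derivation:
After op 1 (insert('d')): buffer="dkornpdk" (len 8), cursors c1@1 c2@7, authorship 1.....2.
After op 2 (insert('i')): buffer="dikornpdik" (len 10), cursors c1@2 c2@9, authorship 11.....22.
After op 3 (delete): buffer="dkornpdk" (len 8), cursors c1@1 c2@7, authorship 1.....2.
After op 4 (insert('b')): buffer="dbkornpdbk" (len 10), cursors c1@2 c2@9, authorship 11.....22.
After op 5 (move_left): buffer="dbkornpdbk" (len 10), cursors c1@1 c2@8, authorship 11.....22.
After op 6 (delete): buffer="bkornpbk" (len 8), cursors c1@0 c2@6, authorship 1.....2.
After op 7 (add_cursor(7)): buffer="bkornpbk" (len 8), cursors c1@0 c2@6 c3@7, authorship 1.....2.
After op 8 (move_right): buffer="bkornpbk" (len 8), cursors c1@1 c2@7 c3@8, authorship 1.....2.
Authorship (.=original, N=cursor N): 1 . . . . . 2 .
Index 6: author = 2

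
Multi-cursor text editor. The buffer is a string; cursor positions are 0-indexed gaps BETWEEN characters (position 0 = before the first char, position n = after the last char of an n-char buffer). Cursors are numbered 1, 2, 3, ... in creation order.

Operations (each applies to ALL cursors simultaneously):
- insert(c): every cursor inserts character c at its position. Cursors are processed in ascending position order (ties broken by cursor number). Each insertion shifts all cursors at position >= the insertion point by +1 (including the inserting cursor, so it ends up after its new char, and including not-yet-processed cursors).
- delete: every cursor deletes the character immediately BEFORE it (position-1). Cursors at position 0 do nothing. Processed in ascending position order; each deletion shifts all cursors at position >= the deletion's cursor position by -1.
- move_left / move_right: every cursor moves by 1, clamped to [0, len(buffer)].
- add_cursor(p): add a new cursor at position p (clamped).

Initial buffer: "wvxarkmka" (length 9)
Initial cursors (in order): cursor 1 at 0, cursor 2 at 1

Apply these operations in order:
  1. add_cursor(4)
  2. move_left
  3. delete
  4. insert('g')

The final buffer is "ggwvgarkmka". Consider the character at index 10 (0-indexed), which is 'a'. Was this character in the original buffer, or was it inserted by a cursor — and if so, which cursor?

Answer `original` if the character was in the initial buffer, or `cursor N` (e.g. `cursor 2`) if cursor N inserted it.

Answer: original

Derivation:
After op 1 (add_cursor(4)): buffer="wvxarkmka" (len 9), cursors c1@0 c2@1 c3@4, authorship .........
After op 2 (move_left): buffer="wvxarkmka" (len 9), cursors c1@0 c2@0 c3@3, authorship .........
After op 3 (delete): buffer="wvarkmka" (len 8), cursors c1@0 c2@0 c3@2, authorship ........
After op 4 (insert('g')): buffer="ggwvgarkmka" (len 11), cursors c1@2 c2@2 c3@5, authorship 12..3......
Authorship (.=original, N=cursor N): 1 2 . . 3 . . . . . .
Index 10: author = original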